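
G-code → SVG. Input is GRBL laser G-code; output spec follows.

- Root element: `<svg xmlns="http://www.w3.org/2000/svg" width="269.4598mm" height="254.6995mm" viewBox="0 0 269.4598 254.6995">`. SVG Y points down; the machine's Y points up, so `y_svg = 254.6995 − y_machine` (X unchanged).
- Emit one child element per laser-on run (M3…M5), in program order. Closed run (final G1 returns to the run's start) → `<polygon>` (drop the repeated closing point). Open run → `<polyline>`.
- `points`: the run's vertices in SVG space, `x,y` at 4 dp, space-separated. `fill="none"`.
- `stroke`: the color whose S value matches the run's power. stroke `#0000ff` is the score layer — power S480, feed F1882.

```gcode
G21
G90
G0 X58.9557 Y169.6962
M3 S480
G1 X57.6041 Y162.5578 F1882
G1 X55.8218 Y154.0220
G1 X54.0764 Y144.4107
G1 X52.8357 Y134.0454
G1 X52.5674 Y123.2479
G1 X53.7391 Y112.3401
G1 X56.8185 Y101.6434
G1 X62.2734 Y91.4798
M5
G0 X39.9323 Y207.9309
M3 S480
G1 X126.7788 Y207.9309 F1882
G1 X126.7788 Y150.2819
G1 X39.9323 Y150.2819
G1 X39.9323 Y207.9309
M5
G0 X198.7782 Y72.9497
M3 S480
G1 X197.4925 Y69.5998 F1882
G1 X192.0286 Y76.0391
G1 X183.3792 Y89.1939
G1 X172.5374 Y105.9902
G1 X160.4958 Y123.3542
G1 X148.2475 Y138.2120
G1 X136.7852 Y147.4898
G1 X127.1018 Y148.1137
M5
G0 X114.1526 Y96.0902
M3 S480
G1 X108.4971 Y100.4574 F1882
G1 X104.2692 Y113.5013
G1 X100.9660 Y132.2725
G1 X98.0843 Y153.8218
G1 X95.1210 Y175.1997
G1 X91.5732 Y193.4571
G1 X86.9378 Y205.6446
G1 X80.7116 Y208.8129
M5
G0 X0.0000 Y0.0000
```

Each laser-on run becomes one SVG element. Flip Y back into SVG space with y_svg = 254.6995 − y_machine. Every run uses S480, so all elements get stroke `#0000ff` (score).

Run 1: The run is open, so emit a `<polyline>` with points (Y-flipped): 58.9557,85.0033 57.6041,92.1417 55.8218,100.6775 54.0764,110.2888 52.8357,120.6541 52.5674,131.4516 53.7391,142.3594 56.8185,153.0561 62.2734,163.2197.

Run 2: The run returns to its start, so emit a `<polygon>` with points (Y-flipped): 39.9323,46.7686 126.7788,46.7686 126.7788,104.4176 39.9323,104.4176.

Run 3: The run is open, so emit a `<polyline>` with points (Y-flipped): 198.7782,181.7498 197.4925,185.0997 192.0286,178.6604 183.3792,165.5056 172.5374,148.7093 160.4958,131.3453 148.2475,116.4875 136.7852,107.2097 127.1018,106.5858.

Run 4: The run is open, so emit a `<polyline>` with points (Y-flipped): 114.1526,158.6093 108.4971,154.2421 104.2692,141.1982 100.9660,122.4270 98.0843,100.8777 95.1210,79.4998 91.5732,61.2424 86.9378,49.0549 80.7116,45.8866.

<svg xmlns="http://www.w3.org/2000/svg" width="269.4598mm" height="254.6995mm" viewBox="0 0 269.4598 254.6995">
  <polyline points="58.9557,85.0033 57.6041,92.1417 55.8218,100.6775 54.0764,110.2888 52.8357,120.6541 52.5674,131.4516 53.7391,142.3594 56.8185,153.0561 62.2734,163.2197" fill="none" stroke="#0000ff"/>
  <polygon points="39.9323,46.7686 126.7788,46.7686 126.7788,104.4176 39.9323,104.4176" fill="none" stroke="#0000ff"/>
  <polyline points="198.7782,181.7498 197.4925,185.0997 192.0286,178.6604 183.3792,165.5056 172.5374,148.7093 160.4958,131.3453 148.2475,116.4875 136.7852,107.2097 127.1018,106.5858" fill="none" stroke="#0000ff"/>
  <polyline points="114.1526,158.6093 108.4971,154.2421 104.2692,141.1982 100.9660,122.4270 98.0843,100.8777 95.1210,79.4998 91.5732,61.2424 86.9378,49.0549 80.7116,45.8866" fill="none" stroke="#0000ff"/>
</svg>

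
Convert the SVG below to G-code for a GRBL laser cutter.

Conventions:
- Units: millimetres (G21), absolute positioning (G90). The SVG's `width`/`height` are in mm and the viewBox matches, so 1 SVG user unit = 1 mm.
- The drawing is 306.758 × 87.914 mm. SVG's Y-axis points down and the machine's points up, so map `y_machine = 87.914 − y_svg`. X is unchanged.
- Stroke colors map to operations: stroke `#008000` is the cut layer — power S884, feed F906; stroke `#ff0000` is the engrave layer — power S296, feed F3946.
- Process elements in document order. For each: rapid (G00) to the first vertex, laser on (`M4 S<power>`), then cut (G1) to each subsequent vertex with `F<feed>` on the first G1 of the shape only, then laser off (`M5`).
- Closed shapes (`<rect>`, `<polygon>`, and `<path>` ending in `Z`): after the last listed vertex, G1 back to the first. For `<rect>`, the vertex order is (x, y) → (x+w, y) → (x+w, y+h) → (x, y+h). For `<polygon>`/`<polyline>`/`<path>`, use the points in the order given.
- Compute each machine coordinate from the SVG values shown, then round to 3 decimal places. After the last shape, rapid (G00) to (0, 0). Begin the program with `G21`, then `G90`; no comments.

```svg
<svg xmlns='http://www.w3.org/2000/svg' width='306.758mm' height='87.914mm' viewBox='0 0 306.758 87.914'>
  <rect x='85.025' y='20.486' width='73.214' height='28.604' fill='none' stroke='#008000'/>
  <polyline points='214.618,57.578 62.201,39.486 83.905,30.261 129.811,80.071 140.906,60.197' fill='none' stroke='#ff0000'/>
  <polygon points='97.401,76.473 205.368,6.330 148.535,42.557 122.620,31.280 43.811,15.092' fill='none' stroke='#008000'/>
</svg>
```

G21
G90
G00 X85.025 Y67.428
M4 S884
G1 X158.239 Y67.428 F906
G1 X158.239 Y38.824
G1 X85.025 Y38.824
G1 X85.025 Y67.428
M5
G00 X214.618 Y30.336
M4 S296
G1 X62.201 Y48.428 F3946
G1 X83.905 Y57.653
G1 X129.811 Y7.843
G1 X140.906 Y27.717
M5
G00 X97.401 Y11.441
M4 S884
G1 X205.368 Y81.584 F906
G1 X148.535 Y45.357
G1 X122.620 Y56.634
G1 X43.811 Y72.822
G1 X97.401 Y11.441
M5
G00 X0.000 Y0.000

viewBox `0 0 306.758 87.914` with mm width/height → 1 unit = 1 mm. Flip: y_m = 87.914 − y_svg.

**Shape 1** — `<rect>` rectangle, stroke `#008000` → cut (S884, F906). Machine vertices: (85.025,67.428) → (158.239,67.428) → (158.239,38.824) → (85.025,38.824) → (85.025,67.428). Closed: final G1 returns to the first vertex.

**Shape 2** — `<polyline>` open polyline, stroke `#ff0000` → engrave (S296, F3946). Machine vertices: (214.618,30.336) → (62.201,48.428) → (83.905,57.653) → (129.811,7.843) → (140.906,27.717). Open path.

**Shape 3** — `<polygon>` closed polygon, stroke `#008000` → cut (S884, F906). Machine vertices: (97.401,11.441) → (205.368,81.584) → (148.535,45.357) → (122.620,56.634) → (43.811,72.822) → (97.401,11.441). Closed: final G1 returns to the first vertex.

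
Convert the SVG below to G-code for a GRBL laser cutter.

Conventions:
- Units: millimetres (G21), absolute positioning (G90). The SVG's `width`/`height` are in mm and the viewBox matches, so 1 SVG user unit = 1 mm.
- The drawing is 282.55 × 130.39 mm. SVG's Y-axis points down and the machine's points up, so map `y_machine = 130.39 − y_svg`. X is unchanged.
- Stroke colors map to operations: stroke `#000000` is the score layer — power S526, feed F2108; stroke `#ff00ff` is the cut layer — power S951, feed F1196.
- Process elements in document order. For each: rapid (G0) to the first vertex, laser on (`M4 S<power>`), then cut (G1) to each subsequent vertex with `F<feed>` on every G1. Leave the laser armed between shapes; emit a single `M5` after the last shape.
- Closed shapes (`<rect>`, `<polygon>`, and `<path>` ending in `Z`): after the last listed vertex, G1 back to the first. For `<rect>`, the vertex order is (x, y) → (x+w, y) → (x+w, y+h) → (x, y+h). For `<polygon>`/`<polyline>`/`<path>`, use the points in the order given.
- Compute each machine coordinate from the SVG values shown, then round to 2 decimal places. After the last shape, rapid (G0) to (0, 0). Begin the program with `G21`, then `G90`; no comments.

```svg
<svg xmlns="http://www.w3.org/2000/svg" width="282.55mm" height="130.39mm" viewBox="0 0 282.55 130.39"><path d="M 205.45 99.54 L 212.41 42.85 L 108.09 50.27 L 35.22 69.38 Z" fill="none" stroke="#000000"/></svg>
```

G21
G90
G0 X205.45 Y30.85
M4 S526
G1 X212.41 Y87.54 F2108
G1 X108.09 Y80.12 F2108
G1 X35.22 Y61.01 F2108
G1 X205.45 Y30.85 F2108
M5
G0 X0.00 Y0.00

1 u = 1 mm; y_m = 130.39 − y.

[1] `<path>` closed polygon, #000000→score S526 F2108: (205.45,30.85) → (212.41,87.54) → (108.09,80.12) → (35.22,61.01) → (205.45,30.85) (closed)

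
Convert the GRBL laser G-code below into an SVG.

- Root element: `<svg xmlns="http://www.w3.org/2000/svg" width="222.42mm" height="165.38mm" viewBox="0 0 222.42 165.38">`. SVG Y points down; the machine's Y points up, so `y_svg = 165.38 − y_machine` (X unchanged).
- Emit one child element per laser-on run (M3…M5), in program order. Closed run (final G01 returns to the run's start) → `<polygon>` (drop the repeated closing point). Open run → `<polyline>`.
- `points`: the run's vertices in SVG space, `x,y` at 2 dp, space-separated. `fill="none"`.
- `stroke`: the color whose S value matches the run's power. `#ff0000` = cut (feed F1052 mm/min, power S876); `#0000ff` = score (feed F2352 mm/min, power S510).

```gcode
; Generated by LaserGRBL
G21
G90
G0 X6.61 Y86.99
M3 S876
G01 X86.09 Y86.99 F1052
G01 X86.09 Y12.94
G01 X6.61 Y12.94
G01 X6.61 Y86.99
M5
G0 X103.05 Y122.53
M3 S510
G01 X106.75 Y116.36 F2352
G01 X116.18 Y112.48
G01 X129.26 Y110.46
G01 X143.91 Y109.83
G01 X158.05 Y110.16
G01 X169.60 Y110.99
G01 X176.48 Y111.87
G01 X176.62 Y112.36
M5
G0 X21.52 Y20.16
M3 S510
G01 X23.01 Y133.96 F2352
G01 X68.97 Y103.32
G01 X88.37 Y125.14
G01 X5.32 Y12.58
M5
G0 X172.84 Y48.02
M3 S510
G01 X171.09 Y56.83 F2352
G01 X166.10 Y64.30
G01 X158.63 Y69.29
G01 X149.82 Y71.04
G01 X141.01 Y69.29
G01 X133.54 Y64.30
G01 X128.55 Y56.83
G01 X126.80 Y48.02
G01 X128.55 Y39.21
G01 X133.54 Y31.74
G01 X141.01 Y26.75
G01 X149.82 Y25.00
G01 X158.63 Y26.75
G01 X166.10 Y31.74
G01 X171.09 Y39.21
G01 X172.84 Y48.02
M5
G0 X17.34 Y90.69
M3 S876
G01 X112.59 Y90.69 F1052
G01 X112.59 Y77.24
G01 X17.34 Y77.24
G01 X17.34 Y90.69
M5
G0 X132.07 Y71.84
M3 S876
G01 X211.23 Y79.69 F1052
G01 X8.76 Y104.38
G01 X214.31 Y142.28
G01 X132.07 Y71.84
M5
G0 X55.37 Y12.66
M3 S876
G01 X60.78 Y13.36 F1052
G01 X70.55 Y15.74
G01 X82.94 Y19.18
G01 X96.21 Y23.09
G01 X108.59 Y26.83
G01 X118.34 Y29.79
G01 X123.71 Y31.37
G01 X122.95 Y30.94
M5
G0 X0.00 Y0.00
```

<svg xmlns="http://www.w3.org/2000/svg" width="222.42mm" height="165.38mm" viewBox="0 0 222.42 165.38">
  <polygon points="6.61,78.39 86.09,78.39 86.09,152.44 6.61,152.44" fill="none" stroke="#ff0000"/>
  <polyline points="103.05,42.85 106.75,49.02 116.18,52.90 129.26,54.92 143.91,55.55 158.05,55.22 169.60,54.39 176.48,53.51 176.62,53.02" fill="none" stroke="#0000ff"/>
  <polyline points="21.52,145.22 23.01,31.42 68.97,62.06 88.37,40.24 5.32,152.80" fill="none" stroke="#0000ff"/>
  <polygon points="172.84,117.36 171.09,108.55 166.10,101.08 158.63,96.09 149.82,94.34 141.01,96.09 133.54,101.08 128.55,108.55 126.80,117.36 128.55,126.17 133.54,133.64 141.01,138.63 149.82,140.38 158.63,138.63 166.10,133.64 171.09,126.17" fill="none" stroke="#0000ff"/>
  <polygon points="17.34,74.69 112.59,74.69 112.59,88.14 17.34,88.14" fill="none" stroke="#ff0000"/>
  <polygon points="132.07,93.54 211.23,85.69 8.76,61.00 214.31,23.10" fill="none" stroke="#ff0000"/>
  <polyline points="55.37,152.72 60.78,152.02 70.55,149.64 82.94,146.20 96.21,142.29 108.59,138.55 118.34,135.59 123.71,134.01 122.95,134.44" fill="none" stroke="#ff0000"/>
</svg>

y_svg = 165.38 − y_m.

[1] S876→`#ff0000` (cut); closed run; points: 6.61,78.39 86.09,78.39 86.09,152.44 6.61,152.44

[2] S510→`#0000ff` (score); open run; points: 103.05,42.85 106.75,49.02 116.18,52.90 129.26,54.92 143.91,55.55 158.05,55.22 169.60,54.39 176.48,53.51 176.62,53.02

[3] S510→`#0000ff` (score); open run; points: 21.52,145.22 23.01,31.42 68.97,62.06 88.37,40.24 5.32,152.80

[4] S510→`#0000ff` (score); closed run; points: 172.84,117.36 171.09,108.55 166.10,101.08 158.63,96.09 149.82,94.34 141.01,96.09 133.54,101.08 128.55,108.55 126.80,117.36 128.55,126.17 133.54,133.64 141.01,138.63 149.82,140.38 158.63,138.63 166.10,133.64 171.09,126.17

[5] S876→`#ff0000` (cut); closed run; points: 17.34,74.69 112.59,74.69 112.59,88.14 17.34,88.14

[6] S876→`#ff0000` (cut); closed run; points: 132.07,93.54 211.23,85.69 8.76,61.00 214.31,23.10

[7] S876→`#ff0000` (cut); open run; points: 55.37,152.72 60.78,152.02 70.55,149.64 82.94,146.20 96.21,142.29 108.59,138.55 118.34,135.59 123.71,134.01 122.95,134.44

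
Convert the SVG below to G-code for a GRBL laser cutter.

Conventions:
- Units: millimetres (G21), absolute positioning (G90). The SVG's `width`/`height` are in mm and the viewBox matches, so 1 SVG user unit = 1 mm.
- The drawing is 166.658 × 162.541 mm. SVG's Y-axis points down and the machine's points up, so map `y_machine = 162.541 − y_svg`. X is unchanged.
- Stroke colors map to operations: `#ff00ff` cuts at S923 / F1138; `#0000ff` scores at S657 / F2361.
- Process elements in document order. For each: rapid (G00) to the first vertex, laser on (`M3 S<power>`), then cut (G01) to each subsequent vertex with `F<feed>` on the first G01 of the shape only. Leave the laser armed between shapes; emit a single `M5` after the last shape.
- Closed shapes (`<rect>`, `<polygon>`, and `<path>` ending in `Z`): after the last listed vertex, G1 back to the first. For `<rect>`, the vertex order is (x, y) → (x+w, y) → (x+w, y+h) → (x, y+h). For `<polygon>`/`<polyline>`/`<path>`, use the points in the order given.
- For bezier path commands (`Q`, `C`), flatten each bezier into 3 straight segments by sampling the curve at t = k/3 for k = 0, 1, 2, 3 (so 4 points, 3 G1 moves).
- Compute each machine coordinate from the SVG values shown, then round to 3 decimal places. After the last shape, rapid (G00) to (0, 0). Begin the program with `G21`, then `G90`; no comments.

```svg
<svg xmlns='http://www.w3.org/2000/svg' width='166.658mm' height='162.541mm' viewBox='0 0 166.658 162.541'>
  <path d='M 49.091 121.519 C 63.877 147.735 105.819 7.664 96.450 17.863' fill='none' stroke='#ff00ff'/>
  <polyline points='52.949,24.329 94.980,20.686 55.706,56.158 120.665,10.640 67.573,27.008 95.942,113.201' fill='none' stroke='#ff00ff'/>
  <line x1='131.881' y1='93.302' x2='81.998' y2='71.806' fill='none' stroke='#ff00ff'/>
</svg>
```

G21
G90
G00 X49.091 Y41.022
M3 S923
G01 X70.023 Y58.511 F1138
G01 X91.622 Y116.511
G01 X96.450 Y144.678
G00 X52.949 Y138.212
M3 S923
G01 X94.980 Y141.855 F1138
G01 X55.706 Y106.383
G01 X120.665 Y151.901
G01 X67.573 Y135.533
G01 X95.942 Y49.340
G00 X131.881 Y69.239
M3 S923
G01 X81.998 Y90.735 F1138
M5
G00 X0.000 Y0.000

1 u = 1 mm; y_m = 162.541 − y.

[1] `<path>` cubic bezier, #ff00ff→cut S923 F1138: (49.091,41.022) → (70.023,58.511) → (91.622,116.511) → (96.450,144.678)

[2] `<polyline>` open polyline, #ff00ff→cut S923 F1138: (52.949,138.212) → (94.980,141.855) → (55.706,106.383) → (120.665,151.901) → (67.573,135.533) → (95.942,49.340)

[3] `<line>` line segment, #ff00ff→cut S923 F1138: (131.881,69.239) → (81.998,90.735)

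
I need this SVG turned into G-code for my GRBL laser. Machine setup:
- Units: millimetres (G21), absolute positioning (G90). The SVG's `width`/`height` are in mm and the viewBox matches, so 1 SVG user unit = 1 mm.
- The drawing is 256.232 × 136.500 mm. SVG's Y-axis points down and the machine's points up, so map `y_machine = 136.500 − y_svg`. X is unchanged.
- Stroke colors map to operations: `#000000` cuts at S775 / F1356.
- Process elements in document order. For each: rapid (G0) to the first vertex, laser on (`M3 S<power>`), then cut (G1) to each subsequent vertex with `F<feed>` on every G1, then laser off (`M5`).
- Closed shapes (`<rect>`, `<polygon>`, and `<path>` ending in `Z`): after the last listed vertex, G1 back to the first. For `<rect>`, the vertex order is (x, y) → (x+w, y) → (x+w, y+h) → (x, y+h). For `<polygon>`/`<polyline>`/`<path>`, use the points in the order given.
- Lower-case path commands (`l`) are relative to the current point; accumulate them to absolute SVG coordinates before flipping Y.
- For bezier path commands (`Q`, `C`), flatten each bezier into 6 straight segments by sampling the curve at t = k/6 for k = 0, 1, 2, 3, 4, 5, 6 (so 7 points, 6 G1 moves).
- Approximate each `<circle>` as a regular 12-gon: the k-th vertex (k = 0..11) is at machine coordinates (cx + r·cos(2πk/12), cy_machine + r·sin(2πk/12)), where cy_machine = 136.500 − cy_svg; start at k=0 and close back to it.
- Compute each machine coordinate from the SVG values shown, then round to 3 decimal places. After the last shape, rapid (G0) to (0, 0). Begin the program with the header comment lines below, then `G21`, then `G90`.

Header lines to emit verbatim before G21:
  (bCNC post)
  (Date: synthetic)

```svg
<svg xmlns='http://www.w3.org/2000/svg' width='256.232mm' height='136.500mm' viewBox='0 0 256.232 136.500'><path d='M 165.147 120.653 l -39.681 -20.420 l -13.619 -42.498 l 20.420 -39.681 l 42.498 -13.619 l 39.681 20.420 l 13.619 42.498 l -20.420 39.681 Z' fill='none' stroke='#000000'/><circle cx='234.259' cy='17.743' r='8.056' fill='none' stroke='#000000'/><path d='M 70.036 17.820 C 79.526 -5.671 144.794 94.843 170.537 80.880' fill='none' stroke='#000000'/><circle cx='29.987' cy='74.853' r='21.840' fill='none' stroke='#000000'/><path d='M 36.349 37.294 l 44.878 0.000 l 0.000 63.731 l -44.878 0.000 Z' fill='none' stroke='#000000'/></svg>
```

(bCNC post)
(Date: synthetic)
G21
G90
G0 X165.147 Y15.847
M3 S775
G1 X125.466 Y36.267 F1356
G1 X111.847 Y78.765 F1356
G1 X132.267 Y118.446 F1356
G1 X174.765 Y132.065 F1356
G1 X214.446 Y111.645 F1356
G1 X228.065 Y69.147 F1356
G1 X207.645 Y29.466 F1356
G1 X165.147 Y15.847 F1356
M5
G0 X242.315 Y118.757
M3 S775
G1 X241.236 Y122.785 F1356
G1 X238.287 Y125.734 F1356
G1 X234.259 Y126.813 F1356
G1 X230.231 Y125.734 F1356
G1 X227.282 Y122.785 F1356
G1 X226.203 Y118.757 F1356
G1 X227.282 Y114.729 F1356
G1 X230.231 Y111.780 F1356
G1 X234.259 Y110.701 F1356
G1 X238.287 Y111.780 F1356
G1 X241.236 Y114.729 F1356
G1 X242.315 Y118.757 F1356
M5
G0 X70.036 Y118.680
M3 S775
G1 X78.988 Y121.196 F1356
G1 X94.589 Y109.669 F1356
G1 X114.192 Y90.723 F1356
G1 X135.149 Y70.983 F1356
G1 X154.813 Y57.074 F1356
G1 X170.537 Y55.620 F1356
M5
G0 X51.827 Y61.647
M3 S775
G1 X48.901 Y72.567 F1356
G1 X40.907 Y80.561 F1356
G1 X29.987 Y83.487 F1356
G1 X19.067 Y80.561 F1356
G1 X11.073 Y72.567 F1356
G1 X8.147 Y61.647 F1356
G1 X11.073 Y50.727 F1356
G1 X19.067 Y42.733 F1356
G1 X29.987 Y39.807 F1356
G1 X40.907 Y42.733 F1356
G1 X48.901 Y50.727 F1356
G1 X51.827 Y61.647 F1356
M5
G0 X36.349 Y99.206
M3 S775
G1 X81.227 Y99.206 F1356
G1 X81.227 Y35.475 F1356
G1 X36.349 Y35.475 F1356
G1 X36.349 Y99.206 F1356
M5
G0 X0.000 Y0.000

Since the viewBox matches the mm dimensions, user units are millimetres directly. The only transform is the Y-flip y_m = 136.500 − y_svg.

Shape 1 is a regular polygon drawn with `<path>`. Its stroke #000000 means cut at S775, F1356. After flipping Y the toolpath is (165.147,15.847) → (125.466,36.267) → (111.847,78.765) → (132.267,118.446) → (174.765,132.065) → (214.446,111.645) → (228.065,69.147) → (207.645,29.466) → (165.147,15.847), returning to the start.

Shape 2 is a circle drawn with `<circle>`. Its stroke #000000 means cut at S775, F1356. After flipping Y the toolpath is (242.315,118.757) → (241.236,122.785) → (238.287,125.734) → (234.259,126.813) → (230.231,125.734) → (227.282,122.785) → (226.203,118.757) → (227.282,114.729) → (230.231,111.780) → (234.259,110.701) → (238.287,111.780) → (241.236,114.729) → (242.315,118.757), returning to the start.

Shape 3 is a cubic bezier drawn with `<path>`. Its stroke #000000 means cut at S775, F1356. After flipping Y the toolpath is (70.036,118.680) → (78.988,121.196) → (94.589,109.669) → (114.192,90.723) → (135.149,70.983) → (154.813,57.074) → (170.537,55.620).

Shape 4 is a circle drawn with `<circle>`. Its stroke #000000 means cut at S775, F1356. After flipping Y the toolpath is (51.827,61.647) → (48.901,72.567) → (40.907,80.561) → (29.987,83.487) → (19.067,80.561) → (11.073,72.567) → (8.147,61.647) → (11.073,50.727) → (19.067,42.733) → (29.987,39.807) → (40.907,42.733) → (48.901,50.727) → (51.827,61.647), returning to the start.

Shape 5 is a rectangle drawn with `<path>`. Its stroke #000000 means cut at S775, F1356. After flipping Y the toolpath is (36.349,99.206) → (81.227,99.206) → (81.227,35.475) → (36.349,35.475) → (36.349,99.206), returning to the start.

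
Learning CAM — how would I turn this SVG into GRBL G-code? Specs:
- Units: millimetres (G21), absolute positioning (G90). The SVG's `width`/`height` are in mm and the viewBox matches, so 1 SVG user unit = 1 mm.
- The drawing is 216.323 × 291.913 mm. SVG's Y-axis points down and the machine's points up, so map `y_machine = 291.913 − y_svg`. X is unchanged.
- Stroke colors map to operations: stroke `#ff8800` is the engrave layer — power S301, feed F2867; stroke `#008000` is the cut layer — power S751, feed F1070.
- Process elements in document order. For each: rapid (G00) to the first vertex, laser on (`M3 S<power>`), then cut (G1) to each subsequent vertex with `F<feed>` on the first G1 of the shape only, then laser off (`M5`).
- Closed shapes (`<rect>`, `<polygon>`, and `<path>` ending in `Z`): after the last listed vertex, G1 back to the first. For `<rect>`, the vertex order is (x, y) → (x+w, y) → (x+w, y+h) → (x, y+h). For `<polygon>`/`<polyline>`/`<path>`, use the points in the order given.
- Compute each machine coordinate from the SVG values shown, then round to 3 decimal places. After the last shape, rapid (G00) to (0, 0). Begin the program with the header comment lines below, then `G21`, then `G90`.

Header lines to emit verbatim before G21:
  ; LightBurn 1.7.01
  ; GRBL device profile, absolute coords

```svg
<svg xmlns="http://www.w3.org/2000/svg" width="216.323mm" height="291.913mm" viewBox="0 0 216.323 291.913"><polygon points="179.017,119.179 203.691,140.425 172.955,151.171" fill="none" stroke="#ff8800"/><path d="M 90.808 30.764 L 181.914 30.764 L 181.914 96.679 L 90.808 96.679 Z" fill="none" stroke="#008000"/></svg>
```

Since the viewBox matches the mm dimensions, user units are millimetres directly. The only transform is the Y-flip y_m = 291.913 − y_svg.

Shape 1 is a regular polygon drawn with `<polygon>`. Its stroke #ff8800 means engrave at S301, F2867. After flipping Y the toolpath is (179.017,172.734) → (203.691,151.488) → (172.955,140.742) → (179.017,172.734), returning to the start.

Shape 2 is a rectangle drawn with `<path>`. Its stroke #008000 means cut at S751, F1070. After flipping Y the toolpath is (90.808,261.149) → (181.914,261.149) → (181.914,195.234) → (90.808,195.234) → (90.808,261.149), returning to the start.

; LightBurn 1.7.01
; GRBL device profile, absolute coords
G21
G90
G00 X179.017 Y172.734
M3 S301
G1 X203.691 Y151.488 F2867
G1 X172.955 Y140.742
G1 X179.017 Y172.734
M5
G00 X90.808 Y261.149
M3 S751
G1 X181.914 Y261.149 F1070
G1 X181.914 Y195.234
G1 X90.808 Y195.234
G1 X90.808 Y261.149
M5
G00 X0.000 Y0.000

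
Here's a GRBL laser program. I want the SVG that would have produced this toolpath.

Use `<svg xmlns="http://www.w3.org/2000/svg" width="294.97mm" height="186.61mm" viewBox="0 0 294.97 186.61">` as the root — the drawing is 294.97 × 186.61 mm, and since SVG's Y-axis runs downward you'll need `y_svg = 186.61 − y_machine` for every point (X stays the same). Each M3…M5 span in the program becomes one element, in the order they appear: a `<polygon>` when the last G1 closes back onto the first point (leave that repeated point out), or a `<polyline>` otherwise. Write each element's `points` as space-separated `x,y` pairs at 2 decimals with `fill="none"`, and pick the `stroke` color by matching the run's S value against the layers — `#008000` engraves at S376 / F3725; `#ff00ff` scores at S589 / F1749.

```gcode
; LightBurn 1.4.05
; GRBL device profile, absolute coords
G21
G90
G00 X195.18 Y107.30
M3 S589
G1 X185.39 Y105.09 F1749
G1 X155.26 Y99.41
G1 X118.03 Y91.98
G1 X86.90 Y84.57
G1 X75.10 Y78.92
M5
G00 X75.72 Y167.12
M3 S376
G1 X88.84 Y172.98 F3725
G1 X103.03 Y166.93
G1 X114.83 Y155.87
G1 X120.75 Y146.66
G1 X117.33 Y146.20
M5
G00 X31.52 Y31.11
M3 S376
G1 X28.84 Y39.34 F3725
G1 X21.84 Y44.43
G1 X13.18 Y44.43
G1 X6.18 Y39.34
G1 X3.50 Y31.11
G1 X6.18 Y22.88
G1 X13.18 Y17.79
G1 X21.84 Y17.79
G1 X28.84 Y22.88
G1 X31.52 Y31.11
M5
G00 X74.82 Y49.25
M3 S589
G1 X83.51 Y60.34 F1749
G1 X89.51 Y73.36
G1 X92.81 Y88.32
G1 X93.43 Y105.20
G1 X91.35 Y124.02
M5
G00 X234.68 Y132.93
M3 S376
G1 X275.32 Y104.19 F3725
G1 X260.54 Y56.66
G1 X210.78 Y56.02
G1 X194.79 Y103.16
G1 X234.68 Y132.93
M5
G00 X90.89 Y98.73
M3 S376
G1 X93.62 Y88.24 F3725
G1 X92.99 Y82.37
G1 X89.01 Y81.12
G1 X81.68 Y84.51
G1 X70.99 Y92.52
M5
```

Machine Y-up, SVG Y-down with viewBox height 186.61, so y_svg = 186.61 − y_machine; X carries over.

Run 1: power S589 maps to stroke `#ff00ff` (score). The run is open, so emit a `<polyline>` with points (Y-flipped): 195.18,79.31 185.39,81.52 155.26,87.20 118.03,94.63 86.90,102.04 75.10,107.69.

Run 2: the run's S376 means `#008000` (engrave). The run is open, so emit a `<polyline>` with points (Y-flipped): 75.72,19.49 88.84,13.63 103.03,19.68 114.83,30.74 120.75,39.95 117.33,40.41.

Run 3: S376 ⇒ engrave layer `#008000`. The run returns to its start, so emit a `<polygon>` with points (Y-flipped): 31.52,155.50 28.84,147.27 21.84,142.18 13.18,142.18 6.18,147.27 3.50,155.50 6.18,163.73 13.18,168.82 21.84,168.82 28.84,163.73.

Run 4: the run's S589 means `#ff00ff` (score). The run is open, so emit a `<polyline>` with points (Y-flipped): 74.82,137.36 83.51,126.27 89.51,113.25 92.81,98.29 93.43,81.41 91.35,62.59.

Run 5: the run's S376 means `#008000` (engrave). The run returns to its start, so emit a `<polygon>` with points (Y-flipped): 234.68,53.68 275.32,82.42 260.54,129.95 210.78,130.59 194.79,83.45.

Run 6: the run's S376 means `#008000` (engrave). The run is open, so emit a `<polyline>` with points (Y-flipped): 90.89,87.88 93.62,98.37 92.99,104.24 89.01,105.49 81.68,102.10 70.99,94.09.

<svg xmlns="http://www.w3.org/2000/svg" width="294.97mm" height="186.61mm" viewBox="0 0 294.97 186.61">
  <polyline points="195.18,79.31 185.39,81.52 155.26,87.20 118.03,94.63 86.90,102.04 75.10,107.69" fill="none" stroke="#ff00ff"/>
  <polyline points="75.72,19.49 88.84,13.63 103.03,19.68 114.83,30.74 120.75,39.95 117.33,40.41" fill="none" stroke="#008000"/>
  <polygon points="31.52,155.50 28.84,147.27 21.84,142.18 13.18,142.18 6.18,147.27 3.50,155.50 6.18,163.73 13.18,168.82 21.84,168.82 28.84,163.73" fill="none" stroke="#008000"/>
  <polyline points="74.82,137.36 83.51,126.27 89.51,113.25 92.81,98.29 93.43,81.41 91.35,62.59" fill="none" stroke="#ff00ff"/>
  <polygon points="234.68,53.68 275.32,82.42 260.54,129.95 210.78,130.59 194.79,83.45" fill="none" stroke="#008000"/>
  <polyline points="90.89,87.88 93.62,98.37 92.99,104.24 89.01,105.49 81.68,102.10 70.99,94.09" fill="none" stroke="#008000"/>
</svg>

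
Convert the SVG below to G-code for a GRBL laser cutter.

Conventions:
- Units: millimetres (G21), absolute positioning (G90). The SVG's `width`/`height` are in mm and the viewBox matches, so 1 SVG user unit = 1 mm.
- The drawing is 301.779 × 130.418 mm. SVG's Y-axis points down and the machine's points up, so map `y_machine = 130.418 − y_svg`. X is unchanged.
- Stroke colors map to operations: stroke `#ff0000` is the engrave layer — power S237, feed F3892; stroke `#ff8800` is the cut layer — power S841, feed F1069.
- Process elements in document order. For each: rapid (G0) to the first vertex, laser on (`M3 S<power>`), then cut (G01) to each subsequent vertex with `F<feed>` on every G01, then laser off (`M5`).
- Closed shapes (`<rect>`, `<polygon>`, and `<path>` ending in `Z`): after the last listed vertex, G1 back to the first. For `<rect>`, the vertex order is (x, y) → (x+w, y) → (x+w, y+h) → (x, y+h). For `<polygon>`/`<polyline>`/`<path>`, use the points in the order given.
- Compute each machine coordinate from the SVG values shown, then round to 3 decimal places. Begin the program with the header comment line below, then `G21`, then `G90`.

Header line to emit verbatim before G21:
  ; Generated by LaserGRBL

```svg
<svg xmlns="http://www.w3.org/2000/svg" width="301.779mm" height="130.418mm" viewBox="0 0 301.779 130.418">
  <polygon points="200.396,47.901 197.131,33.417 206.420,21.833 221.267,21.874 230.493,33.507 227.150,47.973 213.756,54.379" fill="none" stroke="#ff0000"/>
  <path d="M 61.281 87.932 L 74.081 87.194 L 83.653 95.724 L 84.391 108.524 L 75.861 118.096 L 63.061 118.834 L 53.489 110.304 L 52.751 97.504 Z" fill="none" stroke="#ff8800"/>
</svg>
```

; Generated by LaserGRBL
G21
G90
G0 X200.396 Y82.517
M3 S237
G01 X197.131 Y97.001 F3892
G01 X206.420 Y108.585 F3892
G01 X221.267 Y108.544 F3892
G01 X230.493 Y96.911 F3892
G01 X227.150 Y82.445 F3892
G01 X213.756 Y76.039 F3892
G01 X200.396 Y82.517 F3892
M5
G0 X61.281 Y42.486
M3 S841
G01 X74.081 Y43.224 F1069
G01 X83.653 Y34.694 F1069
G01 X84.391 Y21.894 F1069
G01 X75.861 Y12.322 F1069
G01 X63.061 Y11.584 F1069
G01 X53.489 Y20.114 F1069
G01 X52.751 Y32.914 F1069
G01 X61.281 Y42.486 F1069
M5

viewBox `0 0 301.779 130.418` with mm width/height → 1 unit = 1 mm. Flip: y_m = 130.418 − y_svg.

**Shape 1** — `<polygon>` regular polygon, stroke `#ff0000` → engrave (S237, F3892). Machine vertices: (200.396,82.517) → (197.131,97.001) → (206.420,108.585) → (221.267,108.544) → (230.493,96.911) → (227.150,82.445) → (213.756,76.039) → (200.396,82.517). Closed: final G1 returns to the first vertex.

**Shape 2** — `<path>` regular polygon, stroke `#ff8800` → cut (S841, F1069). Machine vertices: (61.281,42.486) → (74.081,43.224) → (83.653,34.694) → (84.391,21.894) → (75.861,12.322) → (63.061,11.584) → (53.489,20.114) → (52.751,32.914) → (61.281,42.486). Closed: final G1 returns to the first vertex.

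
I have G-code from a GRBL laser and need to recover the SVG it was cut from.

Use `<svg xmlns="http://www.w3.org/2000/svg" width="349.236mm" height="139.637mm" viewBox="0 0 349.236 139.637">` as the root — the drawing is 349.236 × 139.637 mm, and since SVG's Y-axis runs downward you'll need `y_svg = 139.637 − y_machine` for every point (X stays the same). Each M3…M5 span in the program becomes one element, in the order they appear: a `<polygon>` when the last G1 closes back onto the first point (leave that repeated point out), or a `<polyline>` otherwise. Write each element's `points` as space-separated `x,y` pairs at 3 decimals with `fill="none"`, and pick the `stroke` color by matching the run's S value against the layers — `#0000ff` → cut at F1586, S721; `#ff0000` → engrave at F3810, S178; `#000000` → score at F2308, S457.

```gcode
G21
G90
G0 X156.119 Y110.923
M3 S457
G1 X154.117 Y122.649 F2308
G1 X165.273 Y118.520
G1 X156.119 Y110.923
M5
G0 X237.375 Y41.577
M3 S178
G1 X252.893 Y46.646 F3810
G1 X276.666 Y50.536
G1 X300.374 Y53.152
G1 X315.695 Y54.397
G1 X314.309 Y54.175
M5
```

y_svg = 139.637 − y_m.

[1] S457→`#000000` (score); closed run; points: 156.119,28.714 154.117,16.988 165.273,21.117

[2] S178→`#ff0000` (engrave); open run; points: 237.375,98.060 252.893,92.991 276.666,89.101 300.374,86.485 315.695,85.240 314.309,85.462

<svg xmlns="http://www.w3.org/2000/svg" width="349.236mm" height="139.637mm" viewBox="0 0 349.236 139.637">
  <polygon points="156.119,28.714 154.117,16.988 165.273,21.117" fill="none" stroke="#000000"/>
  <polyline points="237.375,98.060 252.893,92.991 276.666,89.101 300.374,86.485 315.695,85.240 314.309,85.462" fill="none" stroke="#ff0000"/>
</svg>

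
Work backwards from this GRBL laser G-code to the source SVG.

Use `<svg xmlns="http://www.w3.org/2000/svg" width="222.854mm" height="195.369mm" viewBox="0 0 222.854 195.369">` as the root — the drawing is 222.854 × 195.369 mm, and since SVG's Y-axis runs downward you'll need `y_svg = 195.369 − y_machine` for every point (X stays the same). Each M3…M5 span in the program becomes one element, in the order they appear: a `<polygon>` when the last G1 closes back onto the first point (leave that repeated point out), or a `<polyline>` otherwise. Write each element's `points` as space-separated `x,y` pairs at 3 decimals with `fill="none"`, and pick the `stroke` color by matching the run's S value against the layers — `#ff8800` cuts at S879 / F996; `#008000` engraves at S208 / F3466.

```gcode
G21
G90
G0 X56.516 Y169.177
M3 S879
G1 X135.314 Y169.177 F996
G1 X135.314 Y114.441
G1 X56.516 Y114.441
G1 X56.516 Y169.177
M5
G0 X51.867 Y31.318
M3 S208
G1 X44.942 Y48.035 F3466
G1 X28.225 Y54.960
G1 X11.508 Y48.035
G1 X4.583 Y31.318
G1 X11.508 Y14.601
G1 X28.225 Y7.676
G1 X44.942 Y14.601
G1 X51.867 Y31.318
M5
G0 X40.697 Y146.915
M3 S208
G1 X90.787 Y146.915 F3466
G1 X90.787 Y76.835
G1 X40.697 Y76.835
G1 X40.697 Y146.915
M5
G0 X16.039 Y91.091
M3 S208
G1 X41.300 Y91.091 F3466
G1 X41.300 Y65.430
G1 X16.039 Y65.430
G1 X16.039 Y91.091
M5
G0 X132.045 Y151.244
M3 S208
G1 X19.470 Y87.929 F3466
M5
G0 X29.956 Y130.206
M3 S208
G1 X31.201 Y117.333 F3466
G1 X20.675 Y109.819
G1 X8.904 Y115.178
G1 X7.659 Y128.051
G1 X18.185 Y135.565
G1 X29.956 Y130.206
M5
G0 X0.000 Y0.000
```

<svg xmlns="http://www.w3.org/2000/svg" width="222.854mm" height="195.369mm" viewBox="0 0 222.854 195.369">
  <polygon points="56.516,26.192 135.314,26.192 135.314,80.928 56.516,80.928" fill="none" stroke="#ff8800"/>
  <polygon points="51.867,164.051 44.942,147.334 28.225,140.409 11.508,147.334 4.583,164.051 11.508,180.768 28.225,187.693 44.942,180.768" fill="none" stroke="#008000"/>
  <polygon points="40.697,48.454 90.787,48.454 90.787,118.534 40.697,118.534" fill="none" stroke="#008000"/>
  <polygon points="16.039,104.278 41.300,104.278 41.300,129.939 16.039,129.939" fill="none" stroke="#008000"/>
  <polyline points="132.045,44.125 19.470,107.440" fill="none" stroke="#008000"/>
  <polygon points="29.956,65.163 31.201,78.036 20.675,85.550 8.904,80.191 7.659,67.318 18.185,59.804" fill="none" stroke="#008000"/>
</svg>

Each laser-on run becomes one SVG element. Flip Y back into SVG space with y_svg = 195.369 − y_machine.

Run 1: S879 ⇒ cut layer `#ff8800`. The run returns to its start, so emit a `<polygon>` with points (Y-flipped): 56.516,26.192 135.314,26.192 135.314,80.928 56.516,80.928.

Run 2: the run's S208 means `#008000` (engrave). The run returns to its start, so emit a `<polygon>` with points (Y-flipped): 51.867,164.051 44.942,147.334 28.225,140.409 11.508,147.334 4.583,164.051 11.508,180.768 28.225,187.693 44.942,180.768.

Run 3: power S208 maps to stroke `#008000` (engrave). The run returns to its start, so emit a `<polygon>` with points (Y-flipped): 40.697,48.454 90.787,48.454 90.787,118.534 40.697,118.534.

Run 4: S208 ⇒ engrave layer `#008000`. The run returns to its start, so emit a `<polygon>` with points (Y-flipped): 16.039,104.278 41.300,104.278 41.300,129.939 16.039,129.939.

Run 5: power S208 maps to stroke `#008000` (engrave). The run is open, so emit a `<polyline>` with points (Y-flipped): 132.045,44.125 19.470,107.440.

Run 6: S208 ⇒ engrave layer `#008000`. The run returns to its start, so emit a `<polygon>` with points (Y-flipped): 29.956,65.163 31.201,78.036 20.675,85.550 8.904,80.191 7.659,67.318 18.185,59.804.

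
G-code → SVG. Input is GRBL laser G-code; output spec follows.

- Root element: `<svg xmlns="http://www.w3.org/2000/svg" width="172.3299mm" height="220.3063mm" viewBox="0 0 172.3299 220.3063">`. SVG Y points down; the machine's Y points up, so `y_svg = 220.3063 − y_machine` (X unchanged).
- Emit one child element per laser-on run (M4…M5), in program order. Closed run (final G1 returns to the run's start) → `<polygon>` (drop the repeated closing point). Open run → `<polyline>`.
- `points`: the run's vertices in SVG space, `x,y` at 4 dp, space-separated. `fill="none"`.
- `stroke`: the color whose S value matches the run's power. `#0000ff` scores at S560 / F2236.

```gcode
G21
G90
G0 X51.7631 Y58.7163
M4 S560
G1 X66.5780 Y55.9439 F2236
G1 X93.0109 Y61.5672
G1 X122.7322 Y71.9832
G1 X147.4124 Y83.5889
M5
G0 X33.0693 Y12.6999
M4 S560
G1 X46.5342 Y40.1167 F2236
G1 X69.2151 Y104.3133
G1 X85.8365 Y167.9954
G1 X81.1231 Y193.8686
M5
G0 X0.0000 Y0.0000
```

Each laser-on run becomes one SVG element. Flip Y back into SVG space with y_svg = 220.3063 − y_machine. Every run uses S560, so all elements get stroke `#0000ff` (score).

Run 1: The run is open, so emit a `<polyline>` with points (Y-flipped): 51.7631,161.5900 66.5780,164.3624 93.0109,158.7391 122.7322,148.3231 147.4124,136.7174.

Run 2: The run is open, so emit a `<polyline>` with points (Y-flipped): 33.0693,207.6064 46.5342,180.1896 69.2151,115.9930 85.8365,52.3109 81.1231,26.4377.

<svg xmlns="http://www.w3.org/2000/svg" width="172.3299mm" height="220.3063mm" viewBox="0 0 172.3299 220.3063">
  <polyline points="51.7631,161.5900 66.5780,164.3624 93.0109,158.7391 122.7322,148.3231 147.4124,136.7174" fill="none" stroke="#0000ff"/>
  <polyline points="33.0693,207.6064 46.5342,180.1896 69.2151,115.9930 85.8365,52.3109 81.1231,26.4377" fill="none" stroke="#0000ff"/>
</svg>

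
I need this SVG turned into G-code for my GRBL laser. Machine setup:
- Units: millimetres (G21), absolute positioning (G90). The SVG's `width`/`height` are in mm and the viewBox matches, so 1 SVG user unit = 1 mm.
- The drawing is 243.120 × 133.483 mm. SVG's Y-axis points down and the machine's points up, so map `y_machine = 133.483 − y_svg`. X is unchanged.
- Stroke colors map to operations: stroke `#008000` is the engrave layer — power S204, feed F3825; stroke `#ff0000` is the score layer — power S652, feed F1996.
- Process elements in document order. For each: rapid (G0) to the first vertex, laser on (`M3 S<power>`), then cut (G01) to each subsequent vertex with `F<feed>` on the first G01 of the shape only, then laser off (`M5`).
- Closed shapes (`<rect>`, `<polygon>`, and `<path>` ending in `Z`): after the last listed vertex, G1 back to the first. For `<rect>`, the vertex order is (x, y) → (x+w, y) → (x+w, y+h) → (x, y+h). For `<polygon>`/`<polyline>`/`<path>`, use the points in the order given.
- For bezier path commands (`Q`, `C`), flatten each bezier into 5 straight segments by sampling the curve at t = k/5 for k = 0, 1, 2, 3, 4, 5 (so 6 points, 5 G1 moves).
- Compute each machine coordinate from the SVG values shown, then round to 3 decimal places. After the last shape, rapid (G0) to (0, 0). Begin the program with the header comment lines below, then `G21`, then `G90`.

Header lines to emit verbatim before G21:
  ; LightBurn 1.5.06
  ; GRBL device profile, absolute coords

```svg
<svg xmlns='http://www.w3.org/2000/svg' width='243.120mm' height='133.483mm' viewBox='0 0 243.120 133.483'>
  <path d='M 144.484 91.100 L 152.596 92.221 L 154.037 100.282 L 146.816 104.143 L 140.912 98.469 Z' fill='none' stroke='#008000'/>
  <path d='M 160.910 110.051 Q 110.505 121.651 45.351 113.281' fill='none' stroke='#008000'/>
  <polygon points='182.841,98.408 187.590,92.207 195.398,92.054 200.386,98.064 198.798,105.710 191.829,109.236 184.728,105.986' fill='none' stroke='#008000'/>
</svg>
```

; LightBurn 1.5.06
; GRBL device profile, absolute coords
G21
G90
G0 X144.484 Y42.383
M3 S204
G01 X152.596 Y41.262 F3825
G01 X154.037 Y33.201
G01 X146.816 Y29.340
G01 X140.912 Y35.014
G01 X144.484 Y42.383
M5
G0 X160.910 Y23.432
M3 S204
G01 X140.158 Y19.591 F3825
G01 X118.226 Y17.347
G01 X95.114 Y16.701
G01 X70.823 Y17.653
G01 X45.351 Y20.202
M5
G0 X182.841 Y35.075
M3 S204
G01 X187.590 Y41.276 F3825
G01 X195.398 Y41.429
G01 X200.386 Y35.419
G01 X198.798 Y27.773
G01 X191.829 Y24.247
G01 X184.728 Y27.497
G01 X182.841 Y35.075
M5
G0 X0.000 Y0.000

viewBox `0 0 243.120 133.483` with mm width/height → 1 unit = 1 mm. Flip: y_m = 133.483 − y_svg.

**Shape 1** — `<path>` regular polygon, stroke `#008000` → engrave (S204, F3825). Machine vertices: (144.484,42.383) → (152.596,41.262) → (154.037,33.201) → (146.816,29.340) → (140.912,35.014) → (144.484,42.383). Closed: final G1 returns to the first vertex.

**Shape 2** — `<path>` quadratic bezier, stroke `#008000` → engrave (S204, F3825). Control points (SVG): P0=(160.910,110.051), P1=(110.505,121.651), P2=(45.351,113.281); sampled at t=k/5. Machine vertices: (160.910,23.432) → (140.158,19.591) → (118.226,17.347) → (95.114,16.701) → (70.823,17.653) → (45.351,20.202). Open path.

**Shape 3** — `<polygon>` regular polygon, stroke `#008000` → engrave (S204, F3825). Machine vertices: (182.841,35.075) → (187.590,41.276) → (195.398,41.429) → (200.386,35.419) → (198.798,27.773) → (191.829,24.247) → (184.728,27.497) → (182.841,35.075). Closed: final G1 returns to the first vertex.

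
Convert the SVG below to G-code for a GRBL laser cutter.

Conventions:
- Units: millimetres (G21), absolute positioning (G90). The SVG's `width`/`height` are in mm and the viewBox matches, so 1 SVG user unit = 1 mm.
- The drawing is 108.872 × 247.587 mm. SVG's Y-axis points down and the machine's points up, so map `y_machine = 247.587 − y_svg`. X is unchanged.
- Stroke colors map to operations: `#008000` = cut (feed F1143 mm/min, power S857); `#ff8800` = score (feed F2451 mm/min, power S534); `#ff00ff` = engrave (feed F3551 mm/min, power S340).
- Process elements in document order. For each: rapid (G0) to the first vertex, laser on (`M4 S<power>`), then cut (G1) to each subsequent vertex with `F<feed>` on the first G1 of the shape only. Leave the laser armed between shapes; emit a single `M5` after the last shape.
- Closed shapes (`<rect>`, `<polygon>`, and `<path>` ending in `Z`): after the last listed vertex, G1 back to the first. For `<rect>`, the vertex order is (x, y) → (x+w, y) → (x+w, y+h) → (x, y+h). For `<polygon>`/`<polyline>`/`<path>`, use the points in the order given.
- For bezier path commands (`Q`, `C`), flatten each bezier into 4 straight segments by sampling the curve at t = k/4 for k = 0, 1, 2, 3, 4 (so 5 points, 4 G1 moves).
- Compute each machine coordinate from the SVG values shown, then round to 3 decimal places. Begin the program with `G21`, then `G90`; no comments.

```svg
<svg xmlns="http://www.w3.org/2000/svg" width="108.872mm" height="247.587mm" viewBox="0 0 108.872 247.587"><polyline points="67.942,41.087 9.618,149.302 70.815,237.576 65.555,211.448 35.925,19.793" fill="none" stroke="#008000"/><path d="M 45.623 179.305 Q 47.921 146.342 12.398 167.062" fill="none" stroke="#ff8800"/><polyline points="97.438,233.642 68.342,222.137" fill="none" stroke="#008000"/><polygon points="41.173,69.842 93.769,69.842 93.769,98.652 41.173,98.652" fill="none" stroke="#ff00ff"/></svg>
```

G21
G90
G0 X67.942 Y206.500
M4 S857
G1 X9.618 Y98.285 F1143
G1 X70.815 Y10.011
G1 X65.555 Y36.139
G1 X35.925 Y227.794
G0 X45.623 Y68.282
M4 S534
G1 X44.408 Y81.408 F2451
G1 X38.466 Y87.824
G1 X27.796 Y87.530
G1 X12.398 Y80.525
G0 X97.438 Y13.945
M4 S857
G1 X68.342 Y25.450 F1143
G0 X41.173 Y177.745
M4 S340
G1 X93.769 Y177.745 F3551
G1 X93.769 Y148.935
G1 X41.173 Y148.935
G1 X41.173 Y177.745
M5

Since the viewBox matches the mm dimensions, user units are millimetres directly. The only transform is the Y-flip y_m = 247.587 − y_svg.

Shape 1 is a open polyline drawn with `<polyline>`. Its stroke #008000 means cut at S857, F1143. After flipping Y the toolpath is (67.942,206.500) → (9.618,98.285) → (70.815,10.011) → (65.555,36.139) → (35.925,227.794).

Shape 2 is a quadratic bezier drawn with `<path>`. Its stroke #ff8800 means score at S534, F2451. After flipping Y the toolpath is (45.623,68.282) → (44.408,81.408) → (38.466,87.824) → (27.796,87.530) → (12.398,80.525).

Shape 3 is a line segment drawn with `<polyline>`. Its stroke #008000 means cut at S857, F1143. After flipping Y the toolpath is (97.438,13.945) → (68.342,25.450).

Shape 4 is a rectangle drawn with `<polygon>`. Its stroke #ff00ff means engrave at S340, F3551. After flipping Y the toolpath is (41.173,177.745) → (93.769,177.745) → (93.769,148.935) → (41.173,148.935) → (41.173,177.745), returning to the start.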